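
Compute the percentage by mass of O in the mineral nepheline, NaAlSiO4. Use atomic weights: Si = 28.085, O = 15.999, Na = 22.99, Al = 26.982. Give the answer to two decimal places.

45.05 weight percent

Formula mass = 1×22.99 + 1×26.982 + 1×28.085 + 4×15.999 = 142.053 g/mol, of which 63.996 g is O.
So O makes up 63.996/142.053 = 0.4505 of the mass, i.e. 45.05%.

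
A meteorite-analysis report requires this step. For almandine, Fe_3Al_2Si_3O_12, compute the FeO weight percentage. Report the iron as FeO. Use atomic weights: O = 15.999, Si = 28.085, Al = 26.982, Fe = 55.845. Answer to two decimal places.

43.30 wt%

Formula mass = 497.742 g/mol.
3 Fe → 3.0000 mol FeO per formula unit; M(FeO) = 71.844, so FeO mass = 215.532 g.
215.532/497.742 × 100 = 43.30 wt%.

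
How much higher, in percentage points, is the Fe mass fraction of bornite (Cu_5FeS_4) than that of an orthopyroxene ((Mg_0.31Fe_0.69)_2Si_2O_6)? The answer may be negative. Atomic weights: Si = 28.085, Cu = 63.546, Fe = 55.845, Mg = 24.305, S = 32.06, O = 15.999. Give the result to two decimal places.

-20.42 percentage points

M(Cu_5FeS_4) = 501.815 g/mol, so wt% Fe = 55.845/501.815 × 100 = 11.13%.
M((Mg_0.31Fe_0.69)_2Si_2O_6) = 244.299 g/mol, so wt% Fe = 77.066/244.299 × 100 = 31.55%.
11.13 − 31.55 = -20.42 pp.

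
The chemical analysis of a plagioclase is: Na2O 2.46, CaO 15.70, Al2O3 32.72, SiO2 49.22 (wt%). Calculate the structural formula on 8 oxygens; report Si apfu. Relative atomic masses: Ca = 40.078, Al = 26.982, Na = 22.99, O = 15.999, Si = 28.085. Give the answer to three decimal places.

2.244 Si apfu

Na2O: 2.46/61.979 = 0.03969 mol → 0.07938 mol Na, 0.03969 mol O.
CaO: 15.70/56.077 = 0.27997 mol → 0.27997 mol Ca, 0.27997 mol O.
Al2O3: 32.72/101.961 = 0.32091 mol → 0.64182 mol Al, 0.96273 mol O.
SiO2: 49.22/60.083 = 0.81920 mol → 0.81920 mol Si, 1.63840 mol O.
Total oxygen = 2.92079 mol. Normalization factor = 8/2.92079 = 2.73899.
Si per 8 O = 0.81920 × 2.73899 = 2.244.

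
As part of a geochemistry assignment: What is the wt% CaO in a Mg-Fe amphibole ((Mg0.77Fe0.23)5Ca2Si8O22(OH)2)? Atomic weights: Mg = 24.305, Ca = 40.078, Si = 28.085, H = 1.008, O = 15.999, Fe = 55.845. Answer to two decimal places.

Molar mass of (Mg0.77Fe0.23)5Ca2Si8O22(OH)2 = 3.85×24.305 + 1.15×55.845 + 2×40.078 + 8×28.085 + 24×15.999 + 2×1.008 = 848.624 g/mol.
Each formula unit contains 2 Ca, equivalent to 2/1 = 2.0000 mol CaO.
M(CaO) = 1×40.078 + 1×15.999 = 56.077 g/mol.
Mass of CaO per formula unit = 2.0000 × 56.077 = 112.154 g.
CaO wt% = 112.154 / 848.624 × 100 = 13.22%.

13.22 wt%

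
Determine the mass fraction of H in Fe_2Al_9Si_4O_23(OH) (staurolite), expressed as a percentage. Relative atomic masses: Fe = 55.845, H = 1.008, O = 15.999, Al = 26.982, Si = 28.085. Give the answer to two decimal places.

M(Fe_2Al_9Si_4O_23(OH)) = 851.852 g/mol.
H contributes 1 × 1.008 = 1.008 g per mole.
1.008/851.852 = 0.0012 → 0.12%.

0.12 weight percent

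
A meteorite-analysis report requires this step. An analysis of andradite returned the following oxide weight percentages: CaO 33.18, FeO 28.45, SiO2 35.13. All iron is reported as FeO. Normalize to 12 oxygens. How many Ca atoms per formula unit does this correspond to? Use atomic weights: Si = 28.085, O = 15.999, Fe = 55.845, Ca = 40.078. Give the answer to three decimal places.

3.292 Ca apfu

33.18 wt% CaO ÷ 56.077 g/mol = 0.59169 mol, giving 0.59169 Ca and 0.59169 O.
28.45 wt% FeO ÷ 71.844 g/mol = 0.39600 mol, giving 0.39600 Fe and 0.39600 O.
35.13 wt% SiO2 ÷ 60.083 g/mol = 0.58469 mol, giving 0.58469 Si and 1.16938 O.
Oxygen sums to 2.15707; scaling by 12/2.15707 = 5.56310 puts the formula on 12 O.
Ca: 0.59169 × 5.56310 = 3.292 atoms per formula unit.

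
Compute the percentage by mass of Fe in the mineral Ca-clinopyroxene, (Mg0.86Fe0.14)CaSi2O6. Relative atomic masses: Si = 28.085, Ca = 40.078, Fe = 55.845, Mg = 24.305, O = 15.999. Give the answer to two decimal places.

M((Mg0.86Fe0.14)CaSi2O6) = 220.963 g/mol.
Fe contributes 0.14 × 55.845 = 7.818 g per mole.
7.818/220.963 = 0.0354 → 3.54%.

3.54 wt%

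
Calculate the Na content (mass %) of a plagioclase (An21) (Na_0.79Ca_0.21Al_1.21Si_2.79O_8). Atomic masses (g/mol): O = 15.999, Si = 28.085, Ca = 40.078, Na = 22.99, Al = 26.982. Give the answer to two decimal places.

M(Na_0.79Ca_0.21Al_1.21Si_2.79O_8) = 265.576 g/mol.
Na contributes 0.79 × 22.99 = 18.162 g per mole.
18.162/265.576 = 0.0684 → 6.84%.

6.84 mass %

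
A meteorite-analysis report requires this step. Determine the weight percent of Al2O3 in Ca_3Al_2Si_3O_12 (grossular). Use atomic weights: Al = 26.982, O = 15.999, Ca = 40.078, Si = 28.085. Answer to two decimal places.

Formula mass = 450.441 g/mol.
2 Al → 1.0000 mol Al2O3 per formula unit; M(Al2O3) = 101.961, so Al2O3 mass = 101.961 g.
101.961/450.441 × 100 = 22.64 wt%.

22.64 wt%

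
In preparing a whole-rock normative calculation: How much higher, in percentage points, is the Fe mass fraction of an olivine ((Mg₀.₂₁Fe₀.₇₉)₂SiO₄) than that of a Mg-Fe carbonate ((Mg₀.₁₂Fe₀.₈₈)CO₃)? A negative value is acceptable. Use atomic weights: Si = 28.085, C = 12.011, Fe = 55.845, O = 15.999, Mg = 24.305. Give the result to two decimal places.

2.46 percentage points

M((Mg₀.₂₁Fe₀.₇₉)₂SiO₄) = 190.524 g/mol, so wt% Fe = 88.235/190.524 × 100 = 46.31%.
M((Mg₀.₁₂Fe₀.₈₈)CO₃) = 112.068 g/mol, so wt% Fe = 49.144/112.068 × 100 = 43.85%.
46.31 − 43.85 = 2.46 pp.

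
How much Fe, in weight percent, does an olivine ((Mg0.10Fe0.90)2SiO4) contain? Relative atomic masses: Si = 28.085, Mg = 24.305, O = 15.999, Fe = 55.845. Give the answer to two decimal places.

Formula mass = 0.20*24.305 + 1.80*55.845 + 1*28.085 + 4*15.999 = 197.463 g/mol, of which 100.521 g is Fe.
So Fe makes up 100.521/197.463 = 0.5091 of the mass, i.e. 50.91%.

50.91 weight percent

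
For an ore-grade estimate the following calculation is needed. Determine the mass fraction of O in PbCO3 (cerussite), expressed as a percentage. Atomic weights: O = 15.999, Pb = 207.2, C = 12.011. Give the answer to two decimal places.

17.96 mass %

Formula mass = 1·207.2 + 1·12.011 + 3·15.999 = 267.208 g/mol, of which 47.997 g is O.
So O makes up 47.997/267.208 = 0.1796 of the mass, i.e. 17.96%.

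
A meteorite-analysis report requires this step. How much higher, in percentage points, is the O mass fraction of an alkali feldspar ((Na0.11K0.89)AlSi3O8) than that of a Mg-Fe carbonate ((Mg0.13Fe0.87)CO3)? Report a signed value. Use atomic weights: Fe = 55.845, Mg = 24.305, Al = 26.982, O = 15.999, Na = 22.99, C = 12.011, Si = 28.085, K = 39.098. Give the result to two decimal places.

3.33 percentage points

First mineral: 127.992 g O in 276.555 g formula = 46.28 wt% O.
Second mineral: 47.997 g O in 111.753 g formula = 42.95 wt% O.
46.28% − 42.95% gives a difference of 3.33 percentage points.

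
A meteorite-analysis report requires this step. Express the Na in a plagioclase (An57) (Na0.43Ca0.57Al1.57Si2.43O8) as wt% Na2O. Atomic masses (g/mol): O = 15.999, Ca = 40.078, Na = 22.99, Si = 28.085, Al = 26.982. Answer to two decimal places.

Formula mass = 271.330 g/mol.
0.43 Na → 0.2150 mol Na2O per formula unit; M(Na2O) = 61.979, so Na2O mass = 13.325 g.
13.325/271.330 × 100 = 4.91 wt%.

4.91 wt%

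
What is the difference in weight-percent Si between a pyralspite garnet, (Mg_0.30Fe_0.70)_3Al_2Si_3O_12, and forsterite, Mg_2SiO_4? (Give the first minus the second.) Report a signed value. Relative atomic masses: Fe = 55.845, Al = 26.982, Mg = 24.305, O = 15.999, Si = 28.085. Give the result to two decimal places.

-2.01 percentage points

M((Mg_0.30Fe_0.70)_3Al_2Si_3O_12) = 469.356 g/mol, so wt% Si = 84.255/469.356 × 100 = 17.95%.
M(Mg_2SiO_4) = 140.691 g/mol, so wt% Si = 28.085/140.691 × 100 = 19.96%.
17.95 − 19.96 = -2.01 pp.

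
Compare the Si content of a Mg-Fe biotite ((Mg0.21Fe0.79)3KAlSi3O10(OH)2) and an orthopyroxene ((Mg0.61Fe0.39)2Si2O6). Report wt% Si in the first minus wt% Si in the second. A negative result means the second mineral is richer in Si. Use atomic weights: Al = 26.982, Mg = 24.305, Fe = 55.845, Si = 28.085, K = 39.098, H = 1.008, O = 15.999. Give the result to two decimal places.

-7.80 percentage points

M((Mg0.21Fe0.79)3KAlSi3O10(OH)2) = 492.004 g/mol, so wt% Si = 84.255/492.004 × 100 = 17.12%.
M((Mg0.61Fe0.39)2Si2O6) = 225.375 g/mol, so wt% Si = 56.170/225.375 × 100 = 24.92%.
17.12 − 24.92 = -7.80 pp.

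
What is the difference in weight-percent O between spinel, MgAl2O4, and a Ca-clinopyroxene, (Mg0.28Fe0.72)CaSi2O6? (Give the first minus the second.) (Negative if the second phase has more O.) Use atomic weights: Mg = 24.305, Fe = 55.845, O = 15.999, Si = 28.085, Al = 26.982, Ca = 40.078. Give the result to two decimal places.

First mineral: 63.996 g O in 142.265 g formula = 44.98 wt% O.
Second mineral: 95.994 g O in 239.256 g formula = 40.12 wt% O.
44.98% − 40.12% gives a difference of 4.86 percentage points.

4.86 percentage points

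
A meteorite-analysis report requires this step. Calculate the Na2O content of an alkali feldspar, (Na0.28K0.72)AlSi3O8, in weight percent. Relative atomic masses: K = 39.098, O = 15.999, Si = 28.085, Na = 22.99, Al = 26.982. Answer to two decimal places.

Formula mass = 273.817 g/mol.
0.28 Na → 0.1400 mol Na2O per formula unit; M(Na2O) = 61.979, so Na2O mass = 8.677 g.
8.677/273.817 × 100 = 3.17 wt%.

3.17 wt%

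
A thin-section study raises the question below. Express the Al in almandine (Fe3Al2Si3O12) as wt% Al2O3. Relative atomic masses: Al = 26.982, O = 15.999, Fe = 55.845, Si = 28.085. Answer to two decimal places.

20.48 wt%

Formula mass = 497.742 g/mol.
2 Al → 1.0000 mol Al2O3 per formula unit; M(Al2O3) = 101.961, so Al2O3 mass = 101.961 g.
101.961/497.742 × 100 = 20.48 wt%.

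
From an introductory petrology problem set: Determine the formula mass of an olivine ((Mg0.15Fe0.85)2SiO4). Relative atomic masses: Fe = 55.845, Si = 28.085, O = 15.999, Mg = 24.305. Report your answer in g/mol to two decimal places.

194.31 g/mol

Mg: 0.30 × 24.305 = 7.2915
Fe: 1.70 × 55.845 = 94.9365
Si: 1 × 28.085 = 28.0850
O: 4 × 15.999 = 63.9960
Summing the contributions gives the formula mass.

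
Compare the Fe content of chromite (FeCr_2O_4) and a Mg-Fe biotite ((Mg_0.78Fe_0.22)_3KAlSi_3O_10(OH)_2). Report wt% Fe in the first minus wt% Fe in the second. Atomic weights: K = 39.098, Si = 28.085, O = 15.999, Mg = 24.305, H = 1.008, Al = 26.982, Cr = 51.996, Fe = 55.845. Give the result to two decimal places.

Fe in FeCr_2O_4: molar mass 223.833 g/mol; 1×55.845 = 55.845 g → 24.95 wt%.
Fe in (Mg_0.78Fe_0.22)_3KAlSi_3O_10(OH)_2: molar mass 438.070 g/mol; 0.66×55.845 = 36.858 g → 8.41 wt%.
Difference = 24.95 − 8.41 = 16.54 percentage points.

16.54 percentage points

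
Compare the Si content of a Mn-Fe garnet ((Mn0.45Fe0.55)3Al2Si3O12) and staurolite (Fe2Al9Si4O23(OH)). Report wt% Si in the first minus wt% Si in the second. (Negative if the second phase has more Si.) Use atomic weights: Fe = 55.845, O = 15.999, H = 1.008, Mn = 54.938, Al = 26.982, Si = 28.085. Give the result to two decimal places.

Si in (Mn0.45Fe0.55)3Al2Si3O12: molar mass 496.518 g/mol; 3×28.085 = 84.255 g → 16.97 wt%.
Si in Fe2Al9Si4O23(OH): molar mass 851.852 g/mol; 4×28.085 = 112.340 g → 13.19 wt%.
Difference = 16.97 − 13.19 = 3.78 percentage points.

3.78 percentage points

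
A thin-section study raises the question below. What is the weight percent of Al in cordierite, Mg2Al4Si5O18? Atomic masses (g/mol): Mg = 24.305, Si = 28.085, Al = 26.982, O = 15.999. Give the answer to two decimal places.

18.45 weight percent

Molar mass of Mg2Al4Si5O18: 2*24.305 + 4*26.982 + 5*28.085 + 18*15.999 = 584.945 g/mol.
Mass of Al per formula unit: 4 × 26.982 = 107.928 g.
Weight fraction Al = 107.928 / 584.945 = 0.1845.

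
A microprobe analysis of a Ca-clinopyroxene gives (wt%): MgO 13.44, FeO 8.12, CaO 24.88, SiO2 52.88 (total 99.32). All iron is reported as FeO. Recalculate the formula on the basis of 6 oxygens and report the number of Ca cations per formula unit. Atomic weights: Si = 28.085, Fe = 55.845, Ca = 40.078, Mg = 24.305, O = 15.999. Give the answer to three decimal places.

1.004 Ca apfu

MgO (M=40.304): mol = 0.33347; Mg = 0.33347, O = 0.33347.
FeO (M=71.844): mol = 0.11302; Fe = 0.11302, O = 0.11302.
CaO (M=56.077): mol = 0.44368; Ca = 0.44368, O = 0.44368.
SiO2 (M=60.083): mol = 0.88012; Si = 0.88012, O = 1.76024.
ΣO = 2.65041; factor = 6/ΣO = 2.26380.
Ca apfu = 0.44368 × 2.26380 = 1.004.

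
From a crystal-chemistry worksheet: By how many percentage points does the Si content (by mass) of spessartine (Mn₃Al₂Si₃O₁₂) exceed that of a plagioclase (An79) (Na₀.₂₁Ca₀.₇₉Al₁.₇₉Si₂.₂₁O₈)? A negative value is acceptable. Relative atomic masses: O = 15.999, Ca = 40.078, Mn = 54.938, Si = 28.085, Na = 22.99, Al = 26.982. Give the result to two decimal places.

-5.56 percentage points

Si in Mn₃Al₂Si₃O₁₂: molar mass 495.021 g/mol; 3×28.085 = 84.255 g → 17.02 wt%.
Si in Na₀.₂₁Ca₀.₇₉Al₁.₇₉Si₂.₂₁O₈: molar mass 274.847 g/mol; 2.21×28.085 = 62.068 g → 22.58 wt%.
Difference = 17.02 − 22.58 = -5.56 percentage points.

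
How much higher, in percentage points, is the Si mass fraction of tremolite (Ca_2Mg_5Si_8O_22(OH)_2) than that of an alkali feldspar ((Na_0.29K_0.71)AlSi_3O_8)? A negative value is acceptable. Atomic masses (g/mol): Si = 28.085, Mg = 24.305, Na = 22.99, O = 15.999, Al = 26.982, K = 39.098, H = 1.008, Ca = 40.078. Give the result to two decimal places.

First mineral: 224.680 g Si in 812.353 g formula = 27.66 wt% Si.
Second mineral: 84.255 g Si in 273.656 g formula = 30.79 wt% Si.
27.66% − 30.79% gives a difference of -3.13 percentage points.

-3.13 percentage points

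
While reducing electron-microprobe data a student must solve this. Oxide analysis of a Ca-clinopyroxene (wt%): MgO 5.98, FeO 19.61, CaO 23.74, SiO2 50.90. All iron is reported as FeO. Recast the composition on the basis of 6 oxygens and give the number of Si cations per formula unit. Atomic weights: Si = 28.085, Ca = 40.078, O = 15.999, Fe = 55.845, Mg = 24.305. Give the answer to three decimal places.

2.002 Si apfu

MgO (M=40.304): mol = 0.14837; Mg = 0.14837, O = 0.14837.
FeO (M=71.844): mol = 0.27295; Fe = 0.27295, O = 0.27295.
CaO (M=56.077): mol = 0.42335; Ca = 0.42335, O = 0.42335.
SiO2 (M=60.083): mol = 0.84716; Si = 0.84716, O = 1.69432.
ΣO = 2.53899; factor = 6/ΣO = 2.36314.
Si apfu = 0.84716 × 2.36314 = 2.002.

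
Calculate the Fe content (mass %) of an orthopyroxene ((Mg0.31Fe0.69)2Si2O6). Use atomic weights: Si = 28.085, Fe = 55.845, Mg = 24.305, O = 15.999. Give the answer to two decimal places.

31.55 mass %

M((Mg0.31Fe0.69)2Si2O6) = 244.299 g/mol.
Fe contributes 1.38 × 55.845 = 77.066 g per mole.
77.066/244.299 = 0.3155 → 31.55%.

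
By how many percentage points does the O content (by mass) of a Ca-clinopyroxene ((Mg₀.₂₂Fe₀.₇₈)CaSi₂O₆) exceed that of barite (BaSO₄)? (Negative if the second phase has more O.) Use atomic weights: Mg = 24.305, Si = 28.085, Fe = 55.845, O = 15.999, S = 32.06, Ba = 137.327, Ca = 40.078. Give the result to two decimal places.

O in (Mg₀.₂₂Fe₀.₇₈)CaSi₂O₆: molar mass 241.148 g/mol; 6×15.999 = 95.994 g → 39.81 wt%.
O in BaSO₄: molar mass 233.383 g/mol; 4×15.999 = 63.996 g → 27.42 wt%.
Difference = 39.81 − 27.42 = 12.39 percentage points.

12.39 percentage points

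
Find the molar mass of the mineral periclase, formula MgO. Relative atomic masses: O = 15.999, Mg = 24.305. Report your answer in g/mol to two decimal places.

40.30 g/mol

M = 1*24.305 + 1*15.999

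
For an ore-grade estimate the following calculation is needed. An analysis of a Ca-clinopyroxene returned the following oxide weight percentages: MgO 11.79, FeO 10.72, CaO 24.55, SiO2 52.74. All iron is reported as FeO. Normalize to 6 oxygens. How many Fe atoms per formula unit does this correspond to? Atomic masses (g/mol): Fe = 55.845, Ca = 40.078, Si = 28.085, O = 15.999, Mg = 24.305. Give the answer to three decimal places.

11.79 wt% MgO ÷ 40.304 g/mol = 0.29253 mol, giving 0.29253 Mg and 0.29253 O.
10.72 wt% FeO ÷ 71.844 g/mol = 0.14921 mol, giving 0.14921 Fe and 0.14921 O.
24.55 wt% CaO ÷ 56.077 g/mol = 0.43779 mol, giving 0.43779 Ca and 0.43779 O.
52.74 wt% SiO2 ÷ 60.083 g/mol = 0.87779 mol, giving 0.87779 Si and 1.75558 O.
Oxygen sums to 2.63511; scaling by 6/2.63511 = 2.27694 puts the formula on 6 O.
Fe: 0.14921 × 2.27694 = 0.340 atoms per formula unit.

0.340 Fe apfu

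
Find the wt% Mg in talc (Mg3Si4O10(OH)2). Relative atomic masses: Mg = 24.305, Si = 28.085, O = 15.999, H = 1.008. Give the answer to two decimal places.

M(Mg3Si4O10(OH)2) = 379.259 g/mol.
Mg contributes 3 × 24.305 = 72.915 g per mole.
72.915/379.259 = 0.1923 → 19.23%.

19.23 wt%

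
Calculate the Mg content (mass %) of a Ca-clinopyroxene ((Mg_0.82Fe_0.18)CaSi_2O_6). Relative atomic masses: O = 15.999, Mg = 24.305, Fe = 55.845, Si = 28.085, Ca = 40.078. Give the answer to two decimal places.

Formula mass = 0.82*24.305 + 0.18*55.845 + 1*40.078 + 2*28.085 + 6*15.999 = 222.224 g/mol, of which 19.930 g is Mg.
So Mg makes up 19.930/222.224 = 0.0897 of the mass, i.e. 8.97%.

8.97 mass %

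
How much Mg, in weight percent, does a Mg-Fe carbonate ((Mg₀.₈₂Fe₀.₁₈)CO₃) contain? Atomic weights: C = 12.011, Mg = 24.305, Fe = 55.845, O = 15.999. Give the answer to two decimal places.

Formula mass = 0.82·24.305 + 0.18·55.845 + 1·12.011 + 3·15.999 = 89.990 g/mol, of which 19.930 g is Mg.
So Mg makes up 19.930/89.990 = 0.2215 of the mass, i.e. 22.15%.

22.15 weight percent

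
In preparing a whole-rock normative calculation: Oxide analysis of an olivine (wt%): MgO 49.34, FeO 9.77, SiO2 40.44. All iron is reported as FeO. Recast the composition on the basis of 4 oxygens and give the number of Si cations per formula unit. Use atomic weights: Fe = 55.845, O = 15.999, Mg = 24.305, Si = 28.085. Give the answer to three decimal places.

0.995 Si apfu

49.34 wt% MgO ÷ 40.304 g/mol = 1.22420 mol, giving 1.22420 Mg and 1.22420 O.
9.77 wt% FeO ÷ 71.844 g/mol = 0.13599 mol, giving 0.13599 Fe and 0.13599 O.
40.44 wt% SiO2 ÷ 60.083 g/mol = 0.67307 mol, giving 0.67307 Si and 1.34614 O.
Oxygen sums to 2.70633; scaling by 4/2.70633 = 1.47802 puts the formula on 4 O.
Si: 0.67307 × 1.47802 = 0.995 atoms per formula unit.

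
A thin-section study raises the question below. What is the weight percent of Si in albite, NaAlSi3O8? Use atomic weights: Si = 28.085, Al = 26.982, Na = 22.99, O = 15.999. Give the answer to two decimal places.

32.13 mass %

Formula mass = 1*22.99 + 1*26.982 + 3*28.085 + 8*15.999 = 262.219 g/mol, of which 84.255 g is Si.
So Si makes up 84.255/262.219 = 0.3213 of the mass, i.e. 32.13%.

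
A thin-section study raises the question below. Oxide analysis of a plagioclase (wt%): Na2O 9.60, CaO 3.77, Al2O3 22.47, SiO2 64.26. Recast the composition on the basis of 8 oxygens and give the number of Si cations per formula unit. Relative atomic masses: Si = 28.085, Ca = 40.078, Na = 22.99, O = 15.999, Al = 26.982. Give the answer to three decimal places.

Na2O: 9.60/61.979 = 0.15489 mol → 0.30978 mol Na, 0.15489 mol O.
CaO: 3.77/56.077 = 0.06723 mol → 0.06723 mol Ca, 0.06723 mol O.
Al2O3: 22.47/101.961 = 0.22038 mol → 0.44076 mol Al, 0.66114 mol O.
SiO2: 64.26/60.083 = 1.06952 mol → 1.06952 mol Si, 2.13904 mol O.
Total oxygen = 3.02230 mol. Normalization factor = 8/3.02230 = 2.64699.
Si per 8 O = 1.06952 × 2.64699 = 2.831.

2.831 Si apfu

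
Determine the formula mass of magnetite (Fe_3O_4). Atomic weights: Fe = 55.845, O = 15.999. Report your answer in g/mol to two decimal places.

231.53 g/mol

M = 3×55.845 + 4×15.999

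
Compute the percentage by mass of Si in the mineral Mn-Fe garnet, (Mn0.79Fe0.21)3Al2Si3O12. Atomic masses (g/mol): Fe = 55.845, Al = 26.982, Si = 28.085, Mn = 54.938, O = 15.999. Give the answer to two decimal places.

M((Mn0.79Fe0.21)3Al2Si3O12) = 495.592 g/mol.
Si contributes 3 × 28.085 = 84.255 g per mole.
84.255/495.592 = 0.1700 → 17.00%.

17.00 mass %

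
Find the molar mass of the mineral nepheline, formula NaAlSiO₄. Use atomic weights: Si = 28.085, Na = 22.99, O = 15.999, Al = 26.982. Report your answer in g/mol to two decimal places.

142.05 g/mol

M = 1×22.99 + 1×26.982 + 1×28.085 + 4×15.999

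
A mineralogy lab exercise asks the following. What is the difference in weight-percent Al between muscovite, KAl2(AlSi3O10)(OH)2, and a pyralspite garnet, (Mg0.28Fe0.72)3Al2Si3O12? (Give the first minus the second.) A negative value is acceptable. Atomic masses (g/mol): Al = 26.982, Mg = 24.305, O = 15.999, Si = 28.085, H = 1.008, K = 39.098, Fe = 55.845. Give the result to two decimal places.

First mineral: 80.946 g Al in 398.303 g formula = 20.32 wt% Al.
Second mineral: 53.964 g Al in 471.248 g formula = 11.45 wt% Al.
20.32% − 11.45% gives a difference of 8.87 percentage points.

8.87 percentage points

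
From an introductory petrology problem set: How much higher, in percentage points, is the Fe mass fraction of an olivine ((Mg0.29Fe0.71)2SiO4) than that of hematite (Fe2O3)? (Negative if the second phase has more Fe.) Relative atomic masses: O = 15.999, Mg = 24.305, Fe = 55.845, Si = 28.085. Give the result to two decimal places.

-27.19 percentage points

M((Mg0.29Fe0.71)2SiO4) = 185.478 g/mol, so wt% Fe = 79.300/185.478 × 100 = 42.75%.
M(Fe2O3) = 159.687 g/mol, so wt% Fe = 111.690/159.687 × 100 = 69.94%.
42.75 − 69.94 = -27.19 pp.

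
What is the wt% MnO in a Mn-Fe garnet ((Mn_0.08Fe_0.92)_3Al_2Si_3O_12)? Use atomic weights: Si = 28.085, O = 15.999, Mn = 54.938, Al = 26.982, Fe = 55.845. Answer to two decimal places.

Molar mass of (Mn_0.08Fe_0.92)_3Al_2Si_3O_12 = 0.24×54.938 + 2.76×55.845 + 2×26.982 + 3×28.085 + 12×15.999 = 497.524 g/mol.
Each formula unit contains 0.24 Mn, equivalent to 0.24/1 = 0.2400 mol MnO.
M(MnO) = 1×54.938 + 1×15.999 = 70.937 g/mol.
Mass of MnO per formula unit = 0.2400 × 70.937 = 17.025 g.
MnO wt% = 17.025 / 497.524 × 100 = 3.42%.

3.42 wt%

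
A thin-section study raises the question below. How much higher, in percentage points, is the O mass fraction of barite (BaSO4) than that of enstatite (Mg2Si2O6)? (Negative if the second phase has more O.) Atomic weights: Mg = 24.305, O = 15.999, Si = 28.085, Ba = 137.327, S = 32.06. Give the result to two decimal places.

-20.39 percentage points

First mineral: 63.996 g O in 233.383 g formula = 27.42 wt% O.
Second mineral: 95.994 g O in 200.774 g formula = 47.81 wt% O.
27.42% − 47.81% gives a difference of -20.39 percentage points.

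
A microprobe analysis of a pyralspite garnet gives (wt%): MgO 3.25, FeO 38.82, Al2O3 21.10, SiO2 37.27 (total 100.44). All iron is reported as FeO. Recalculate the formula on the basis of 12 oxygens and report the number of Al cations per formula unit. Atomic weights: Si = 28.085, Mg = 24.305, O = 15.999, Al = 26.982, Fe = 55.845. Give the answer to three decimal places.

2.001 Al apfu

MgO (M=40.304): mol = 0.08064; Mg = 0.08064, O = 0.08064.
FeO (M=71.844): mol = 0.54034; Fe = 0.54034, O = 0.54034.
Al2O3 (M=101.961): mol = 0.20694; Al = 0.41388, O = 0.62082.
SiO2 (M=60.083): mol = 0.62031; Si = 0.62031, O = 1.24062.
ΣO = 2.48242; factor = 12/ΣO = 4.83399.
Al apfu = 0.41388 × 4.83399 = 2.001.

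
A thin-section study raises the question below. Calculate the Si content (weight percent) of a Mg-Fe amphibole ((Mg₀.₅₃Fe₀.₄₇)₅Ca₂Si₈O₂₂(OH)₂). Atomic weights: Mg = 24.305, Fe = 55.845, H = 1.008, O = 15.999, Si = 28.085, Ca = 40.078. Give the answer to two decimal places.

Molar mass of (Mg₀.₅₃Fe₀.₄₇)₅Ca₂Si₈O₂₂(OH)₂: 2.65·24.305 + 2.35·55.845 + 2·40.078 + 8·28.085 + 24·15.999 + 2·1.008 = 886.472 g/mol.
Mass of Si per formula unit: 8 × 28.085 = 224.680 g.
Weight fraction Si = 224.680 / 886.472 = 0.2535.

25.35 weight percent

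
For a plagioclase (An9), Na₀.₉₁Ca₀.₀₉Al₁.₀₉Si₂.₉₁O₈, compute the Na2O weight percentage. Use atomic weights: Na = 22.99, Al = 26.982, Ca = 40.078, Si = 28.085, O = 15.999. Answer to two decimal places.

10.70 wt%

Formula mass = 263.658 g/mol.
0.91 Na → 0.4550 mol Na2O per formula unit; M(Na2O) = 61.979, so Na2O mass = 28.200 g.
28.200/263.658 × 100 = 10.70 wt%.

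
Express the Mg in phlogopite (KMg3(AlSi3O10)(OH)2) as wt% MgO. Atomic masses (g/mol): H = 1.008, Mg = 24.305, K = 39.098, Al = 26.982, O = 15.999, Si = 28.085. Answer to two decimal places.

28.98 wt%

Molar mass of KMg3(AlSi3O10)(OH)2 = 1*39.098 + 3*24.305 + 1*26.982 + 3*28.085 + 12*15.999 + 2*1.008 = 417.254 g/mol.
Each formula unit contains 3 Mg, equivalent to 3/1 = 3.0000 mol MgO.
M(MgO) = 1×24.305 + 1×15.999 = 40.304 g/mol.
Mass of MgO per formula unit = 3.0000 × 40.304 = 120.912 g.
MgO wt% = 120.912 / 417.254 × 100 = 28.98%.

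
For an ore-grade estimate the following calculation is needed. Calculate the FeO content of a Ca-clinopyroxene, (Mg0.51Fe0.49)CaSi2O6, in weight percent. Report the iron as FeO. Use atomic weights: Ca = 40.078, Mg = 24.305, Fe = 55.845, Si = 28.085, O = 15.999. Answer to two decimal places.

15.17 wt%

Formula mass = 232.002 g/mol.
0.49 Fe → 0.4900 mol FeO per formula unit; M(FeO) = 71.844, so FeO mass = 35.204 g.
35.204/232.002 × 100 = 15.17 wt%.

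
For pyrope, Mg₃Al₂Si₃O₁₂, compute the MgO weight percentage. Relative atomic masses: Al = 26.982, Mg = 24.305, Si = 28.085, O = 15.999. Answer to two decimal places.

Formula mass = 403.122 g/mol.
3 Mg → 3.0000 mol MgO per formula unit; M(MgO) = 40.304, so MgO mass = 120.912 g.
120.912/403.122 × 100 = 29.99 wt%.

29.99 wt%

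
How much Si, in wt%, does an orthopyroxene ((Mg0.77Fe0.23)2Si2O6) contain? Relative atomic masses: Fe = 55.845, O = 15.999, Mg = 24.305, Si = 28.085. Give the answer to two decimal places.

26.09 wt%

M((Mg0.77Fe0.23)2Si2O6) = 215.282 g/mol.
Si contributes 2 × 28.085 = 56.170 g per mole.
56.170/215.282 = 0.2609 → 26.09%.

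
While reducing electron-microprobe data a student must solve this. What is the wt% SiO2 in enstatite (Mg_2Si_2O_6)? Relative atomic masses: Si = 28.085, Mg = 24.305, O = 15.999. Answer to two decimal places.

59.85 wt%

Formula mass = 200.774 g/mol.
2 Si → 2.0000 mol SiO2 per formula unit; M(SiO2) = 60.083, so SiO2 mass = 120.166 g.
120.166/200.774 × 100 = 59.85 wt%.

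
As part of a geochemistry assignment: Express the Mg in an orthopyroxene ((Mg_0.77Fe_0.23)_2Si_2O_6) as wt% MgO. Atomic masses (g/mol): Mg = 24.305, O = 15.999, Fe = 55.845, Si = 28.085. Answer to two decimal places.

28.83 wt%

Formula mass = 215.282 g/mol.
1.54 Mg → 1.5400 mol MgO per formula unit; M(MgO) = 40.304, so MgO mass = 62.068 g.
62.068/215.282 × 100 = 28.83 wt%.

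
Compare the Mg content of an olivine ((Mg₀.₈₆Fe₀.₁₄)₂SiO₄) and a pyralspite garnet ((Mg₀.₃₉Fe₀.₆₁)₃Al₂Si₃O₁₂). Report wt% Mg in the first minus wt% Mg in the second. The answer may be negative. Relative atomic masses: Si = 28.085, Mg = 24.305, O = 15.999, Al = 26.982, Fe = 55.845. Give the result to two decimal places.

Mg in (Mg₀.₈₆Fe₀.₁₄)₂SiO₄: molar mass 149.522 g/mol; 1.72×24.305 = 41.805 g → 27.96 wt%.
Mg in (Mg₀.₃₉Fe₀.₆₁)₃Al₂Si₃O₁₂: molar mass 460.840 g/mol; 1.17×24.305 = 28.437 g → 6.17 wt%.
Difference = 27.96 − 6.17 = 21.79 percentage points.

21.79 percentage points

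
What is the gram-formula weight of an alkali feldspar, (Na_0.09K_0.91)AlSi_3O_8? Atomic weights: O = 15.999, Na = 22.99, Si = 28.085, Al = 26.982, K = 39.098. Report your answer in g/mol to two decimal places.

Na: 0.09 × 22.99 = 2.0691
K: 0.91 × 39.098 = 35.5792
Al: 1 × 26.982 = 26.9820
Si: 3 × 28.085 = 84.2550
O: 8 × 15.999 = 127.9920
Summing the contributions gives the formula mass.

276.88 g/mol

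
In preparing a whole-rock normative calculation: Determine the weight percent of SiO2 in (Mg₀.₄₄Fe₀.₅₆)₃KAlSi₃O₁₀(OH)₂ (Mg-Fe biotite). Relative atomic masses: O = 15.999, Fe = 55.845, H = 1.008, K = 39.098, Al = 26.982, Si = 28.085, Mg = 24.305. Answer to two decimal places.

Formula mass = 470.241 g/mol.
3 Si → 3.0000 mol SiO2 per formula unit; M(SiO2) = 60.083, so SiO2 mass = 180.249 g.
180.249/470.241 × 100 = 38.33 wt%.

38.33 wt%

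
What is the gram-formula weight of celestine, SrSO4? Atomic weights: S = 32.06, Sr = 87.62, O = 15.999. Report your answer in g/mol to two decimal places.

Sr: 1 × 87.62 = 87.6200
S: 1 × 32.06 = 32.0600
O: 4 × 15.999 = 63.9960
Summing the contributions gives the formula mass.

183.68 g/mol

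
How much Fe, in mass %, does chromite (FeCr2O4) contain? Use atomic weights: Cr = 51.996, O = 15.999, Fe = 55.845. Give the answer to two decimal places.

M(FeCr2O4) = 223.833 g/mol.
Fe contributes 1 × 55.845 = 55.845 g per mole.
55.845/223.833 = 0.2495 → 24.95%.

24.95 mass %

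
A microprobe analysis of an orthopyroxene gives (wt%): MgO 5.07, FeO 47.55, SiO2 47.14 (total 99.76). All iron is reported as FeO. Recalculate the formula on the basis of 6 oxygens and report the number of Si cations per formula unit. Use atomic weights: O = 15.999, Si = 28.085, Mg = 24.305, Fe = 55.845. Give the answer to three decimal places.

5.07 wt% MgO ÷ 40.304 g/mol = 0.12579 mol, giving 0.12579 Mg and 0.12579 O.
47.55 wt% FeO ÷ 71.844 g/mol = 0.66185 mol, giving 0.66185 Fe and 0.66185 O.
47.14 wt% SiO2 ÷ 60.083 g/mol = 0.78458 mol, giving 0.78458 Si and 1.56916 O.
Oxygen sums to 2.35680; scaling by 6/2.35680 = 2.54582 puts the formula on 6 O.
Si: 0.78458 × 2.54582 = 1.997 atoms per formula unit.

1.997 Si apfu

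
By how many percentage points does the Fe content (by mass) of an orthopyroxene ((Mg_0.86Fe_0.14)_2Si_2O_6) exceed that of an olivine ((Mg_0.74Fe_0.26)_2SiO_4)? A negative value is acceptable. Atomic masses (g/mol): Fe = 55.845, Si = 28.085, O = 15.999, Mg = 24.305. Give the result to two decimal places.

Fe in (Mg_0.86Fe_0.14)_2Si_2O_6: molar mass 209.605 g/mol; 0.28×55.845 = 15.637 g → 7.46 wt%.
Fe in (Mg_0.74Fe_0.26)_2SiO_4: molar mass 157.092 g/mol; 0.52×55.845 = 29.039 g → 18.49 wt%.
Difference = 7.46 − 18.49 = -11.03 percentage points.

-11.03 percentage points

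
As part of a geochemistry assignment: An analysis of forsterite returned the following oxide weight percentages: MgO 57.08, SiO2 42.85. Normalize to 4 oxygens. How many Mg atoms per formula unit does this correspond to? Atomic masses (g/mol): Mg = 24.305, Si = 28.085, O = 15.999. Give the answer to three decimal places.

57.08 wt% MgO ÷ 40.304 g/mol = 1.41624 mol, giving 1.41624 Mg and 1.41624 O.
42.85 wt% SiO2 ÷ 60.083 g/mol = 0.71318 mol, giving 0.71318 Si and 1.42636 O.
Oxygen sums to 2.84260; scaling by 4/2.84260 = 1.40716 puts the formula on 4 O.
Mg: 1.41624 × 1.40716 = 1.993 atoms per formula unit.

1.993 Mg apfu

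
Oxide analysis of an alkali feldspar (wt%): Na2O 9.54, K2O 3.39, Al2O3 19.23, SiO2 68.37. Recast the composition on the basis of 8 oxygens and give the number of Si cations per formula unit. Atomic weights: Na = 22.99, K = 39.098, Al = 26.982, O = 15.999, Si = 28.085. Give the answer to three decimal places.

3.003 Si apfu

Na2O: 9.54/61.979 = 0.15392 mol → 0.30784 mol Na, 0.15392 mol O.
K2O: 3.39/94.195 = 0.03599 mol → 0.07198 mol K, 0.03599 mol O.
Al2O3: 19.23/101.961 = 0.18860 mol → 0.37720 mol Al, 0.56580 mol O.
SiO2: 68.37/60.083 = 1.13793 mol → 1.13793 mol Si, 2.27586 mol O.
Total oxygen = 3.03157 mol. Normalization factor = 8/3.03157 = 2.63890.
Si per 8 O = 1.13793 × 2.63890 = 3.003.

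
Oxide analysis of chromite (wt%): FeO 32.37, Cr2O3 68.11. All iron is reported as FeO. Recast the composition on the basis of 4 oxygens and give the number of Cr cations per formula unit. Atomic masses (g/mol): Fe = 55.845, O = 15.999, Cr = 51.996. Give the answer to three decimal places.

FeO (M=71.844): mol = 0.45056; Fe = 0.45056, O = 0.45056.
Cr2O3 (M=151.989): mol = 0.44812; Cr = 0.89624, O = 1.34436.
ΣO = 1.79492; factor = 4/ΣO = 2.22851.
Cr apfu = 0.89624 × 2.22851 = 1.997.

1.997 Cr apfu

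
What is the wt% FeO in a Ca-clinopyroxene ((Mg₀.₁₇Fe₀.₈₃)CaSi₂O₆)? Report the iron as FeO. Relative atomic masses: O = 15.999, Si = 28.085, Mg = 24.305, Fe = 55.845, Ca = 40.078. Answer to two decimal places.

24.57 wt%

Molar mass of (Mg₀.₁₇Fe₀.₈₃)CaSi₂O₆ = 0.17×24.305 + 0.83×55.845 + 1×40.078 + 2×28.085 + 6×15.999 = 242.725 g/mol.
Each formula unit contains 0.83 Fe, equivalent to 0.83/1 = 0.8300 mol FeO.
M(FeO) = 1×55.845 + 1×15.999 = 71.844 g/mol.
Mass of FeO per formula unit = 0.8300 × 71.844 = 59.631 g.
FeO wt% = 59.631 / 242.725 × 100 = 24.57%.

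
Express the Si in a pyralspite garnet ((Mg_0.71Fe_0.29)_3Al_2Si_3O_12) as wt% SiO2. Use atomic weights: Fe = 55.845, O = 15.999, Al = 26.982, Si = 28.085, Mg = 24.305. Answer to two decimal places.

Formula mass = 430.562 g/mol.
3 Si → 3.0000 mol SiO2 per formula unit; M(SiO2) = 60.083, so SiO2 mass = 180.249 g.
180.249/430.562 × 100 = 41.86 wt%.

41.86 wt%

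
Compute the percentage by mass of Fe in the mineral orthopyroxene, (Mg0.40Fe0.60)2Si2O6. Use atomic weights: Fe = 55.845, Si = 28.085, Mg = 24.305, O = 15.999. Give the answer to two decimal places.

M((Mg0.40Fe0.60)2Si2O6) = 238.622 g/mol.
Fe contributes 1.20 × 55.845 = 67.014 g per mole.
67.014/238.622 = 0.2808 → 28.08%.

28.08 mass %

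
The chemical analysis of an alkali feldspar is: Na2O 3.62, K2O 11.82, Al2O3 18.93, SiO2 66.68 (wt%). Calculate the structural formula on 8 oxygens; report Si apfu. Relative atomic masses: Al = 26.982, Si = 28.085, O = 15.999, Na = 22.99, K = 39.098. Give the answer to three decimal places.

Na2O: 3.62/61.979 = 0.05841 mol → 0.11682 mol Na, 0.05841 mol O.
K2O: 11.82/94.195 = 0.12548 mol → 0.25096 mol K, 0.12548 mol O.
Al2O3: 18.93/101.961 = 0.18566 mol → 0.37132 mol Al, 0.55698 mol O.
SiO2: 66.68/60.083 = 1.10980 mol → 1.10980 mol Si, 2.21960 mol O.
Total oxygen = 2.96047 mol. Normalization factor = 8/2.96047 = 2.70227.
Si per 8 O = 1.10980 × 2.70227 = 2.999.

2.999 Si apfu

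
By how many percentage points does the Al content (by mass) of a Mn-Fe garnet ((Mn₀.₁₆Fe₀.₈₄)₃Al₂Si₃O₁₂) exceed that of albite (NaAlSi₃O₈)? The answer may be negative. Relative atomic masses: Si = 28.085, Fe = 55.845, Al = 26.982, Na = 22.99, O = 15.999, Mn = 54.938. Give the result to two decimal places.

Al in (Mn₀.₁₆Fe₀.₈₄)₃Al₂Si₃O₁₂: molar mass 497.307 g/mol; 2×26.982 = 53.964 g → 10.85 wt%.
Al in NaAlSi₃O₈: molar mass 262.219 g/mol; 1×26.982 = 26.982 g → 10.29 wt%.
Difference = 10.85 − 10.29 = 0.56 percentage points.

0.56 percentage points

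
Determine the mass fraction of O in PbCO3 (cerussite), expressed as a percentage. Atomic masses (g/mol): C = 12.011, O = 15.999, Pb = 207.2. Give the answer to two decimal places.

17.96 mass %

M(PbCO3) = 267.208 g/mol.
O contributes 3 × 15.999 = 47.997 g per mole.
47.997/267.208 = 0.1796 → 17.96%.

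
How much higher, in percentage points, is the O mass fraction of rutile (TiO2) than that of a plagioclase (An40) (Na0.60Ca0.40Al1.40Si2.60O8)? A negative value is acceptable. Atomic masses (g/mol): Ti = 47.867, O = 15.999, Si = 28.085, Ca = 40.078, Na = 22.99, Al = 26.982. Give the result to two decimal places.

-7.58 percentage points

M(TiO2) = 79.865 g/mol, so wt% O = 31.998/79.865 × 100 = 40.07%.
M(Na0.60Ca0.40Al1.40Si2.60O8) = 268.613 g/mol, so wt% O = 127.992/268.613 × 100 = 47.65%.
40.07 − 47.65 = -7.58 pp.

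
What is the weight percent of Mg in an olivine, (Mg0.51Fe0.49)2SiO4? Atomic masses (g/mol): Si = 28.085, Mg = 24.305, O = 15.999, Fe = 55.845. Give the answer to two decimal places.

Molar mass of (Mg0.51Fe0.49)2SiO4: 1.02×24.305 + 0.98×55.845 + 1×28.085 + 4×15.999 = 171.600 g/mol.
Mass of Mg per formula unit: 1.02 × 24.305 = 24.791 g.
Weight fraction Mg = 24.791 / 171.600 = 0.1445.

14.45 wt%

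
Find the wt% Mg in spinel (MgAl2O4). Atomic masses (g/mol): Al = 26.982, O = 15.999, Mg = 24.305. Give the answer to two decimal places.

17.08 mass %

M(MgAl2O4) = 142.265 g/mol.
Mg contributes 1 × 24.305 = 24.305 g per mole.
24.305/142.265 = 0.1708 → 17.08%.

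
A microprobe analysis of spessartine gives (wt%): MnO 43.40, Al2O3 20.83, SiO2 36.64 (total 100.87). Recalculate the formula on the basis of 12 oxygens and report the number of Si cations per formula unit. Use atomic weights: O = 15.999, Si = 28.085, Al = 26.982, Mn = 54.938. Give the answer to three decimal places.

MnO (M=70.937): mol = 0.61181; Mn = 0.61181, O = 0.61181.
Al2O3 (M=101.961): mol = 0.20429; Al = 0.40858, O = 0.61287.
SiO2 (M=60.083): mol = 0.60982; Si = 0.60982, O = 1.21964.
ΣO = 2.44432; factor = 12/ΣO = 4.90934.
Si apfu = 0.60982 × 4.90934 = 2.994.

2.994 Si apfu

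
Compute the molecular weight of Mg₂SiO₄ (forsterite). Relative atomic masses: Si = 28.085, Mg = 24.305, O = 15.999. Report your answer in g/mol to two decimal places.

140.69 g/mol

Mg: 2 × 24.305 = 48.6100
Si: 1 × 28.085 = 28.0850
O: 4 × 15.999 = 63.9960
Summing the contributions gives the formula mass.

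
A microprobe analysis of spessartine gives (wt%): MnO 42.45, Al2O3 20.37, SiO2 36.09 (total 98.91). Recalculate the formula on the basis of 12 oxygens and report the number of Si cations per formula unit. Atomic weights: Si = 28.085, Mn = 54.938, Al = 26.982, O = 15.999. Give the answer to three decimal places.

3.004 Si apfu

42.45 wt% MnO ÷ 70.937 g/mol = 0.59842 mol, giving 0.59842 Mn and 0.59842 O.
20.37 wt% Al2O3 ÷ 101.961 g/mol = 0.19978 mol, giving 0.39956 Al and 0.59934 O.
36.09 wt% SiO2 ÷ 60.083 g/mol = 0.60067 mol, giving 0.60067 Si and 1.20134 O.
Oxygen sums to 2.39910; scaling by 12/2.39910 = 5.00188 puts the formula on 12 O.
Si: 0.60067 × 5.00188 = 3.004 atoms per formula unit.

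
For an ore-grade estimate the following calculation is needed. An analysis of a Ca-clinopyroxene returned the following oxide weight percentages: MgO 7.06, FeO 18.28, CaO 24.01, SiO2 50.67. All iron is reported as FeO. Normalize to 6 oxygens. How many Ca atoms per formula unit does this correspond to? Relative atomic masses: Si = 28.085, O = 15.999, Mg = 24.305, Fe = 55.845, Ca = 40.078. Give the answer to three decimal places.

MgO (M=40.304): mol = 0.17517; Mg = 0.17517, O = 0.17517.
FeO (M=71.844): mol = 0.25444; Fe = 0.25444, O = 0.25444.
CaO (M=56.077): mol = 0.42816; Ca = 0.42816, O = 0.42816.
SiO2 (M=60.083): mol = 0.84333; Si = 0.84333, O = 1.68666.
ΣO = 2.54443; factor = 6/ΣO = 2.35809.
Ca apfu = 0.42816 × 2.35809 = 1.010.

1.010 Ca apfu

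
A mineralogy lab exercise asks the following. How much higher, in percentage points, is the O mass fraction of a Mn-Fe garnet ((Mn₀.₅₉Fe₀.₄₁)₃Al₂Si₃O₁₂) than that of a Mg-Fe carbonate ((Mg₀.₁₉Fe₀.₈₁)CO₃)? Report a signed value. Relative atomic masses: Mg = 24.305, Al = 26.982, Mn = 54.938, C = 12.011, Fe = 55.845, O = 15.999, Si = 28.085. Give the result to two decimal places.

O in (Mn₀.₅₉Fe₀.₄₁)₃Al₂Si₃O₁₂: molar mass 496.137 g/mol; 12×15.999 = 191.988 g → 38.70 wt%.
O in (Mg₀.₁₉Fe₀.₈₁)CO₃: molar mass 109.860 g/mol; 3×15.999 = 47.997 g → 43.69 wt%.
Difference = 38.70 − 43.69 = -4.99 percentage points.

-4.99 percentage points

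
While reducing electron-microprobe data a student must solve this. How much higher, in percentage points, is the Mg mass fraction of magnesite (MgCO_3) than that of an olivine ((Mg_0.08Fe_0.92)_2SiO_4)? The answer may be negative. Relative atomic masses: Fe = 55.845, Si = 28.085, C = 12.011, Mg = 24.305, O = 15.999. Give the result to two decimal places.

26.87 percentage points

First mineral: 24.305 g Mg in 84.313 g formula = 28.83 wt% Mg.
Second mineral: 3.889 g Mg in 198.725 g formula = 1.96 wt% Mg.
28.83% − 1.96% gives a difference of 26.87 percentage points.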